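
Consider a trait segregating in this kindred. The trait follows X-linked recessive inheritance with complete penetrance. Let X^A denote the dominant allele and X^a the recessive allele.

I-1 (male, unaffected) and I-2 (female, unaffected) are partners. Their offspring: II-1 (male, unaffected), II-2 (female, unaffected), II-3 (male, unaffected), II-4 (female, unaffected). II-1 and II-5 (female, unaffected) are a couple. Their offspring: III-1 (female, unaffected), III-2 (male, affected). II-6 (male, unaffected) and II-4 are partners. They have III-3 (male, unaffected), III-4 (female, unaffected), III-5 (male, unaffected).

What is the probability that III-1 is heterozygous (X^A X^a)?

II-1 is unaffected, so II-1 is X^A Y.
II-5 is unaffected so carries A and passed a to III-2 (X^a Y), so II-5 is X^A X^a.
Their cross gives offspring ratios 1/2 X^A X^A : 1/2 X^A X^a. Conditioning on III-1 being unaffected, P(X^A X^a) = 1/2 / 1 = 1/2.

1/2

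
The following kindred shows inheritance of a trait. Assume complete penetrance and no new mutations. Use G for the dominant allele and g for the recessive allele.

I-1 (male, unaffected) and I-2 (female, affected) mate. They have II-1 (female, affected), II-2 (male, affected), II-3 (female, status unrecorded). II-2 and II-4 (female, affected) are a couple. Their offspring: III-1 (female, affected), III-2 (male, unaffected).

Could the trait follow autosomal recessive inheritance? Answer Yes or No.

Under autosomal recessive, III-2 (unaffected, male) cannot arise from II-2 (affected) × II-4 (affected).

No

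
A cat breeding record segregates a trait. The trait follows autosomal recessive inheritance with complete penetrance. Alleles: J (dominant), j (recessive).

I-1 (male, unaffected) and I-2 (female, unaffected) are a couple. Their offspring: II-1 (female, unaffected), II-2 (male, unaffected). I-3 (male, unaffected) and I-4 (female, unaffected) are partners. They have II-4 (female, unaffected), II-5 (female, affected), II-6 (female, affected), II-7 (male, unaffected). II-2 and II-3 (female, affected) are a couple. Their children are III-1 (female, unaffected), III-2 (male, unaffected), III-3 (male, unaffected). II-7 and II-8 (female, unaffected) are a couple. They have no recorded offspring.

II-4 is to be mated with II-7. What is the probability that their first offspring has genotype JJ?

4/9

I-3 is unaffected so carries J and passed j to II-5 (jj), so I-3 is Jj.
I-4 is unaffected so carries J and passed j to II-5 (jj), so I-4 is Jj.
II-4 is an unaffected offspring of I-3 (Jj) × I-4 (Jj), whose cross gives 1/4 JJ : 1/2 Jj : 1/4 jj; conditioning on being unaffected, II-4 is JJ with probability 1/3, Jj with probability 2/3.
II-7 is an unaffected offspring of I-3 (Jj) × I-4 (Jj), whose cross gives 1/4 JJ : 1/2 Jj : 1/4 jj; conditioning on being unaffected, II-7 is JJ with probability 1/3, Jj with probability 2/3.
Summing over parental genotype combinations, P(offspring has genotype JJ) = 1/9·1 + 2/9·1/2 + 2/9·1/2 + 4/9·1/4 = 4/9.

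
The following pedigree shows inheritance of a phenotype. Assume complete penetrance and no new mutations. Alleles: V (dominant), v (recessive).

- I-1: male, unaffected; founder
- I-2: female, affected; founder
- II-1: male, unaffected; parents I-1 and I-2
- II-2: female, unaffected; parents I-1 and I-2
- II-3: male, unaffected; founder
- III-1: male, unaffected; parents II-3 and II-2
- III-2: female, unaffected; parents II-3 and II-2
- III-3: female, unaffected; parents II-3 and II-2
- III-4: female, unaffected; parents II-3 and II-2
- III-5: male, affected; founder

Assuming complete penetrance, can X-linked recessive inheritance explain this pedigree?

No

Under X-linked recessive, II-1 (unaffected, male) cannot arise from I-1 (unaffected) × I-2 (affected).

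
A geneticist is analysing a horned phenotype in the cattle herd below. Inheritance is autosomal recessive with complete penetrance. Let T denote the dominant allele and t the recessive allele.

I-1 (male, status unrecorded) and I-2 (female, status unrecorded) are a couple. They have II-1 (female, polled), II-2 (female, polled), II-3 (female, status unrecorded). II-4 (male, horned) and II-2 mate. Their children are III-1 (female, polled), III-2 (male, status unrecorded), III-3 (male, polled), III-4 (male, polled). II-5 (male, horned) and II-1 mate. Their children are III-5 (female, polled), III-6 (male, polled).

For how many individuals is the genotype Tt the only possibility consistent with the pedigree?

Obligate heterozygotes: III-1 is polled so carries T and received t from II-4 (tt), so III-1 is Tt; III-3 is polled so carries T and received t from II-4 (tt), so III-3 is Tt; III-4 is polled so carries T and received t from II-4 (tt), so III-4 is Tt; III-5 is polled so carries T and received t from II-5 (tt), so III-5 is Tt; III-6 is polled so carries T and received t from II-5 (tt), so III-6 is Tt.
Every other individual is either homozygous by phenotype or has at least one consistent homozygous assignment, so the count is 5.

5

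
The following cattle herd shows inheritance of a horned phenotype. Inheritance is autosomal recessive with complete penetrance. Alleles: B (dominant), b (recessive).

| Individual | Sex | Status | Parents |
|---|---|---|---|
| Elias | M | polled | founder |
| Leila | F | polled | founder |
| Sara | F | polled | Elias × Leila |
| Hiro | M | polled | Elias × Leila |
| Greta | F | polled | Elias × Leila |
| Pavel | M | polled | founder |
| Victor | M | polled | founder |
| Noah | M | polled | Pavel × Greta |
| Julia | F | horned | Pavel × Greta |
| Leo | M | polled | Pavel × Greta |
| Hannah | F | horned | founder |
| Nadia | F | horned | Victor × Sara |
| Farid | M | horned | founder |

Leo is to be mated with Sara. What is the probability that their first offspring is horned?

1/6

Pavel is polled so carries B and passed b to Julia (bb), so Pavel is Bb.
Greta is polled so carries B and passed b to Julia (bb), so Greta is Bb.
Leo is a polled offspring of Pavel (Bb) × Greta (Bb), whose cross gives 1/4 BB : 1/2 Bb : 1/4 bb; conditioning on being polled, Leo is BB with probability 1/3, Bb with probability 2/3.
Sara is polled so carries B and passed b to Nadia (bb), so Sara is Bb.
Summing over parental genotype combinations, P(offspring is horned) = 2/3·1/4 = 1/6.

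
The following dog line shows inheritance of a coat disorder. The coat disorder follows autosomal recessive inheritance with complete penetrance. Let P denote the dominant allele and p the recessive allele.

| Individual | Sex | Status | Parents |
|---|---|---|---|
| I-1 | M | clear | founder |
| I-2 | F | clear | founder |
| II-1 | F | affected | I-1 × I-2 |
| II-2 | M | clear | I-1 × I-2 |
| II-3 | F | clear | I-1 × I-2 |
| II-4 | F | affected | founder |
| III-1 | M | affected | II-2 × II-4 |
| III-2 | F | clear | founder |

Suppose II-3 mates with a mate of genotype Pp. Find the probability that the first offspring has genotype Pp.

1/2

I-1 is clear so carries P and passed p to II-1 (pp), so I-1 is Pp.
I-2 is clear so carries P and passed p to II-1 (pp), so I-2 is Pp.
II-3 is a clear offspring of I-1 (Pp) × I-2 (Pp), whose cross gives 1/4 PP : 1/2 Pp : 1/4 pp; conditioning on being clear, II-3 is PP with probability 1/3, Pp with probability 2/3.
Summing over parental genotype combinations, P(offspring has genotype Pp) = 1/3·1/2 + 2/3·1/2 = 1/2.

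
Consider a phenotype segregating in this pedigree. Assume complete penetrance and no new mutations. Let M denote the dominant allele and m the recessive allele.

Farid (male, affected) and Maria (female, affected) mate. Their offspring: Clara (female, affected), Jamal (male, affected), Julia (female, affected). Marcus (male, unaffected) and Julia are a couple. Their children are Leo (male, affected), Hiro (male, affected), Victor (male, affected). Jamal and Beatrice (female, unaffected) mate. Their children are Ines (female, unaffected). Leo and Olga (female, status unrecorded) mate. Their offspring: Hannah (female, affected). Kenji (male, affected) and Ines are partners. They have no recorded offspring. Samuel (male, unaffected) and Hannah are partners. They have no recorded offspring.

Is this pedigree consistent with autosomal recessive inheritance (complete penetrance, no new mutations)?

Yes

A consistent assignment under autosomal recessive exists: Farid mm, Maria mm, Clara mm, Jamal mm, Julia mm, Marcus Mm, Beatrice MM, Leo mm, Hiro mm, Victor mm, Olga Mm, Ines Mm, Kenji mm, Hannah mm, Samuel MM.
In this assignment every recorded phenotype matches its genotype and every non-founder's genotype is obtainable from its parents' genotypes, so the pedigree is consistent.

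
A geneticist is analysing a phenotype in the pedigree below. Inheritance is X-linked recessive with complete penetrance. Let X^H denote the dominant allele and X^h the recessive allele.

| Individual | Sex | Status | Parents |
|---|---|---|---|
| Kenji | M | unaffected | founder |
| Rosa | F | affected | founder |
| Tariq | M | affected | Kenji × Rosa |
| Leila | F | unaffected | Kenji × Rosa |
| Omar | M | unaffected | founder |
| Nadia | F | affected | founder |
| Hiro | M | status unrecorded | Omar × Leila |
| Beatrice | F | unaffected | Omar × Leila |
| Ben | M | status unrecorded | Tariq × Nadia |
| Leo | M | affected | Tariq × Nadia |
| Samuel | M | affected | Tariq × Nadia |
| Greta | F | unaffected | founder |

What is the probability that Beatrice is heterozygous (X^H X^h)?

1/2

Omar is unaffected, so Omar is X^H Y.
Leila is unaffected so carries H and received h from Rosa (X^h X^h), so Leila is X^H X^h.
Their cross gives offspring ratios 1/2 X^H X^H : 1/2 X^H X^h. Conditioning on Beatrice being unaffected, P(X^H X^h) = 1/2 / 1 = 1/2.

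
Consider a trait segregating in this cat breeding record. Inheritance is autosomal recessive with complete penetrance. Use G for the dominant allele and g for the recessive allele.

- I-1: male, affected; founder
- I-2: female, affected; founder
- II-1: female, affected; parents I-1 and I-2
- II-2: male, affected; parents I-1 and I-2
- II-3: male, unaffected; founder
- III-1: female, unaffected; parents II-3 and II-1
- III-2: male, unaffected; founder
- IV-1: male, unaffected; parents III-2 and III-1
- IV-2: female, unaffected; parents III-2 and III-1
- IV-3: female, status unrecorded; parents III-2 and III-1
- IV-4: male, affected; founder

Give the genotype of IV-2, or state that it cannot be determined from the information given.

IV-2's phenotype allows GG or Gg, and no parent or child forces a single allele at both positions; consistent genotype assignments exist with IV-2 as GG or Gg.

cannot be determined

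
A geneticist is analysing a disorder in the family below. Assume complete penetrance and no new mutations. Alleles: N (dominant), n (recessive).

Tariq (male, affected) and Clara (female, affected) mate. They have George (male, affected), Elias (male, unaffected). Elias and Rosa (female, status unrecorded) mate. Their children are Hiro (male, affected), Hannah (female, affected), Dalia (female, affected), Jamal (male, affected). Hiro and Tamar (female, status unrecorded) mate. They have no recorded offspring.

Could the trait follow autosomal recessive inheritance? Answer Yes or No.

Under autosomal recessive, Elias (unaffected, male) cannot arise from Tariq (affected) × Clara (affected).

No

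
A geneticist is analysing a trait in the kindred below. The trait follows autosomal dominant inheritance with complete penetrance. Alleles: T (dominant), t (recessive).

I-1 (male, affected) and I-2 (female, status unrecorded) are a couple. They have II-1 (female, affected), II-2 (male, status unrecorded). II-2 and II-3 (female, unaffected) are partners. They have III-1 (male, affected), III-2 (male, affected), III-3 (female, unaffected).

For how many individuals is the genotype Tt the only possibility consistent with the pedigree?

3

Obligate heterozygotes: II-2 passed T to III-1 (Tt, whose t came from II-3) and passed t to III-3 (tt), so II-2 is Tt; III-1 is affected so carries T and received t from II-3 (tt), so III-1 is Tt; III-2 is affected so carries T and received t from II-3 (tt), so III-2 is Tt.
Every other individual is either homozygous by phenotype or has at least one consistent homozygous assignment, so the count is 3.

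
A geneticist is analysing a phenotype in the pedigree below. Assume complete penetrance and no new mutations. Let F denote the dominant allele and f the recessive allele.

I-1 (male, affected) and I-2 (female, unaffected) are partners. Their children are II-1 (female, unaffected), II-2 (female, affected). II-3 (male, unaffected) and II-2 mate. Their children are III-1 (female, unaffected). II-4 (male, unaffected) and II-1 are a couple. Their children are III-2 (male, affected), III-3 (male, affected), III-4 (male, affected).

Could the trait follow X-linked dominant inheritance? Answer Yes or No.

Under X-linked dominant, II-1 (unaffected, female) cannot arise from I-1 (affected) × I-2 (unaffected).

No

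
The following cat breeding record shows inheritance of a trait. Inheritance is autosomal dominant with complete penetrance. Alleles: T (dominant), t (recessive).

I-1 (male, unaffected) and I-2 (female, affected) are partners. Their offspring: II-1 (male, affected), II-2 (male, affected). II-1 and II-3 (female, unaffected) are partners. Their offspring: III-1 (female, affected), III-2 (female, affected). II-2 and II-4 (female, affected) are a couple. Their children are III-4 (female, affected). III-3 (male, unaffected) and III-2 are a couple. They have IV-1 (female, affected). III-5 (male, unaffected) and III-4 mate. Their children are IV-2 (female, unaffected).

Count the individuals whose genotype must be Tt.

6

Obligate heterozygotes: II-1 is affected so carries T and received t from I-1 (tt), so II-1 is Tt; II-2 is affected so carries T and received t from I-1 (tt), so II-2 is Tt; III-1 is affected so carries T and received t from II-3 (tt), so III-1 is Tt; III-2 is affected so carries T and received t from II-3 (tt), so III-2 is Tt; III-4 is affected so carries T and passed t to IV-2 (tt), so III-4 is Tt; IV-1 is affected so carries T and received t from III-3 (tt), so IV-1 is Tt.
Every other individual is either homozygous by phenotype or has at least one consistent homozygous assignment, so the count is 6.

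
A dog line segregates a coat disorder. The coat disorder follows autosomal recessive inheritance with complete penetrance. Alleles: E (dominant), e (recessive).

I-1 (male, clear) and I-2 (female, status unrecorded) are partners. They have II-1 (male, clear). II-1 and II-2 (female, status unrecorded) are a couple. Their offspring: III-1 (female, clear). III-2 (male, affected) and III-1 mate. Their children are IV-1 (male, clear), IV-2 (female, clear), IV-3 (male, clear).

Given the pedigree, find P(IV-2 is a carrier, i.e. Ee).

1

IV-2 is clear so carries E and received e from III-2 (ee), so IV-2 is Ee, giving P(Ee) = 1.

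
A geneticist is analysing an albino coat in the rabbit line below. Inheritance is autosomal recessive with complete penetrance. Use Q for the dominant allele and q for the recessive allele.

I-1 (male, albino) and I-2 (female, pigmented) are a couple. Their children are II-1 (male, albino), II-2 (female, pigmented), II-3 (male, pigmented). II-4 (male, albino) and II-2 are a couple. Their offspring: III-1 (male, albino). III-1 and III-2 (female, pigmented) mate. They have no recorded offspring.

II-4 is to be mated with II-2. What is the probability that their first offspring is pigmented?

1/2

II-4 is albino, so II-4 is qq.
II-2 is pigmented so carries Q and received q from I-1 (qq), so II-2 is Qq.
The cross gives 1/2 Qq : 1/2 qq, so P(offspring is pigmented) = 1/2.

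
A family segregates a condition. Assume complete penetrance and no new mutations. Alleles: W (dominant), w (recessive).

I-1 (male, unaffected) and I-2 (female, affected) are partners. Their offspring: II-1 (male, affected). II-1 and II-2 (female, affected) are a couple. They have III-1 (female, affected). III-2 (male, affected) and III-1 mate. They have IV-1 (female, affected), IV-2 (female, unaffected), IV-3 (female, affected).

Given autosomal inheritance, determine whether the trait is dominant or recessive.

dominant

III-2 and III-1 are both affected yet have an unaffected child IV-2. Under a recessive model two affected parents are homozygous and every child would be affected, so the trait cannot be recessive.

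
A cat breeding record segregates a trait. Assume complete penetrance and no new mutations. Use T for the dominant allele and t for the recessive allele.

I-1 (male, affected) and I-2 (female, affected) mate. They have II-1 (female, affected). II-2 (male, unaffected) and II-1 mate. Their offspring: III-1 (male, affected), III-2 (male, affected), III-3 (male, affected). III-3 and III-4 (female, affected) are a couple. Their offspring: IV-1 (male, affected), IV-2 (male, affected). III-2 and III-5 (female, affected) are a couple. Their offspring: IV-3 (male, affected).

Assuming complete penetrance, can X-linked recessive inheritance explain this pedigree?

A consistent assignment under X-linked recessive exists: I-1 X^t Y, I-2 X^t X^t, II-1 X^t X^t, II-2 X^T Y, III-1 X^t Y, III-2 X^t Y, III-3 X^t Y, III-4 X^t X^t, III-5 X^t X^t, IV-1 X^t Y, IV-2 X^t Y, IV-3 X^t Y.
In this assignment every recorded phenotype matches its genotype and every non-founder's genotype is obtainable from its parents' genotypes, so the pedigree is consistent.

Yes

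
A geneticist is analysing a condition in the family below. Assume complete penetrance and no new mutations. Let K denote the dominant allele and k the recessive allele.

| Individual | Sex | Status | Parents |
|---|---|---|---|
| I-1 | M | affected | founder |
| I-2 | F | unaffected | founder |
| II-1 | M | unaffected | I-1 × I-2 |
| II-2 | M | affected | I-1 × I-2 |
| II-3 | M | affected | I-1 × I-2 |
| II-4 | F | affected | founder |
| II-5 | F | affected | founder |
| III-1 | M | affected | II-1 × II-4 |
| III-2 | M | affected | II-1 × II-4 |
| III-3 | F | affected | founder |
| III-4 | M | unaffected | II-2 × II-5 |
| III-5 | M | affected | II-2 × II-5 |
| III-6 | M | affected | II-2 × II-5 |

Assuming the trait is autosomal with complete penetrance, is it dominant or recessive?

II-2 and II-5 are both affected yet have an unaffected child III-4. Under a recessive model two affected parents are homozygous and every child would be affected, so the trait cannot be recessive.

dominant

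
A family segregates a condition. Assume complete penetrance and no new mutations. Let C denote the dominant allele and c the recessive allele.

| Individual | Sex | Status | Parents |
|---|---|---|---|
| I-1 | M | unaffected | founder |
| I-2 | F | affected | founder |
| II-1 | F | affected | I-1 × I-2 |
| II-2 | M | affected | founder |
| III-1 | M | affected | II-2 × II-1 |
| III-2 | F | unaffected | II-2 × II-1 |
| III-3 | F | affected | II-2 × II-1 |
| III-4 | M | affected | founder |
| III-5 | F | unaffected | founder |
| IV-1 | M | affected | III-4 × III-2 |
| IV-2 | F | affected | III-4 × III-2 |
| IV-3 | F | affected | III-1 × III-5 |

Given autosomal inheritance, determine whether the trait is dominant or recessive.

dominant

II-2 and II-1 are both affected yet have an unaffected child III-2. Under a recessive model two affected parents are homozygous and every child would be affected, so the trait cannot be recessive.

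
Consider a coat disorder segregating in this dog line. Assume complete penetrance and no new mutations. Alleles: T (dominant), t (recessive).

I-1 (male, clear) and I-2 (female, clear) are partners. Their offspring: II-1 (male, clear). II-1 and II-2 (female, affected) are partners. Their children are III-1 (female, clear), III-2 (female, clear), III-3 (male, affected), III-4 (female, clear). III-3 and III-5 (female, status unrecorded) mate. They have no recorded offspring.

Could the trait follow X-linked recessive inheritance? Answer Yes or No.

Yes

A consistent assignment under X-linked recessive exists: I-1 X^T Y, I-2 X^T X^T, II-1 X^T Y, II-2 X^t X^t, III-1 X^T X^t, III-2 X^T X^t, III-3 X^t Y, III-4 X^T X^t, III-5 X^T X^T.
In this assignment every recorded phenotype matches its genotype and every non-founder's genotype is obtainable from its parents' genotypes, so the pedigree is consistent.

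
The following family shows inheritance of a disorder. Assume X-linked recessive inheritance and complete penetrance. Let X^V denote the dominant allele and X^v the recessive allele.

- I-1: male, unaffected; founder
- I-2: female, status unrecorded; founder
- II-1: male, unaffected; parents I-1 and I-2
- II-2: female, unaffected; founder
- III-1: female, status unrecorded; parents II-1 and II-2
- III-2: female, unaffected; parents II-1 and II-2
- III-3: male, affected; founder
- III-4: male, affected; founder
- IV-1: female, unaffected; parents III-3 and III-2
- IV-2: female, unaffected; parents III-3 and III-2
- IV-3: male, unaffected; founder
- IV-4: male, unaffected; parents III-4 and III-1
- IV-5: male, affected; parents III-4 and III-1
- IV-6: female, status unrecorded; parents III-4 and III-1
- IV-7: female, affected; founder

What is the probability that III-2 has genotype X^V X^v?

1/5

II-1 is unaffected, so II-1 is X^V Y.
II-2 is unaffected so carries V and passed v to III-1 (X^V X^v, whose V came from II-1), so II-2 is X^V X^v.
Their cross gives offspring ratios 1/2 X^V X^V : 1/2 X^V X^v. Conditioning on III-2 being unaffected, P(X^V X^v) = 1/2 / 1 = 1/2 before taking III-2's own offspring into account.
III-3 is affected, so III-3 is X^v Y.
Now use III-2's offspring. Probability of each recorded status — unaffected daughter IV-1: 1/2 if III-2 is X^V X^v, 1 if X^V X^V; unaffected daughter IV-2: 1/2 if III-2 is X^V X^v, 1 if X^V X^V.
Bayes: P(X^V X^v) = 1/2·1/4 / (1/2·1/4 + 1/2·1) = 1/5.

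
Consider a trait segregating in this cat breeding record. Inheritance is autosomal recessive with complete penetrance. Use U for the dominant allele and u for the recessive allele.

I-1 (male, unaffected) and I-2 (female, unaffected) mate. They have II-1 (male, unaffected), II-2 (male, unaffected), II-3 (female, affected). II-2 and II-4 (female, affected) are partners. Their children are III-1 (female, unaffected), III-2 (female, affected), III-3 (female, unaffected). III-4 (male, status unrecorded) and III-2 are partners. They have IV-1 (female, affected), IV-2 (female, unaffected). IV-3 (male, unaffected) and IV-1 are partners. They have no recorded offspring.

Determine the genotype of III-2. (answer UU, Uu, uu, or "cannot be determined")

III-2 is affected, so III-2 is uu.

uu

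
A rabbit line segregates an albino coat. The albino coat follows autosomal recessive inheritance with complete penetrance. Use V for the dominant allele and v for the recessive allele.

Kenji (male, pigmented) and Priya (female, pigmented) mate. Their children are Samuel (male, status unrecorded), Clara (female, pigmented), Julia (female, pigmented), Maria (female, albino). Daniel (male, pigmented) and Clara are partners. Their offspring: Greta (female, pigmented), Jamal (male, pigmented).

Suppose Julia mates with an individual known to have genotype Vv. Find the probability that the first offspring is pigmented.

Kenji is pigmented so carries V and passed v to Maria (vv), so Kenji is Vv.
Priya is pigmented so carries V and passed v to Maria (vv), so Priya is Vv.
Julia is a pigmented offspring of Kenji (Vv) × Priya (Vv), whose cross gives 1/4 VV : 1/2 Vv : 1/4 vv; conditioning on being pigmented, Julia is VV with probability 1/3, Vv with probability 2/3.
Summing over parental genotype combinations, P(offspring is pigmented) = 1/3·1 + 2/3·3/4 = 5/6.

5/6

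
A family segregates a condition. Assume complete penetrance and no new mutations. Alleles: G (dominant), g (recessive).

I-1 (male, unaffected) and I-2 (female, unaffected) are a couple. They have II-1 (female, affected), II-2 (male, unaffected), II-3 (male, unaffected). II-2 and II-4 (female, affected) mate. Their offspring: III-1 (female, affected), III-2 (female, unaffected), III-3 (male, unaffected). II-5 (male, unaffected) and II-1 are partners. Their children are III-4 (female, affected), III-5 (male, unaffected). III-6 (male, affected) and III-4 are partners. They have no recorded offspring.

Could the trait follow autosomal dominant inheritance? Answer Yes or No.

No

Under autosomal dominant, II-1 (affected, female) cannot arise from I-1 (unaffected) × I-2 (unaffected).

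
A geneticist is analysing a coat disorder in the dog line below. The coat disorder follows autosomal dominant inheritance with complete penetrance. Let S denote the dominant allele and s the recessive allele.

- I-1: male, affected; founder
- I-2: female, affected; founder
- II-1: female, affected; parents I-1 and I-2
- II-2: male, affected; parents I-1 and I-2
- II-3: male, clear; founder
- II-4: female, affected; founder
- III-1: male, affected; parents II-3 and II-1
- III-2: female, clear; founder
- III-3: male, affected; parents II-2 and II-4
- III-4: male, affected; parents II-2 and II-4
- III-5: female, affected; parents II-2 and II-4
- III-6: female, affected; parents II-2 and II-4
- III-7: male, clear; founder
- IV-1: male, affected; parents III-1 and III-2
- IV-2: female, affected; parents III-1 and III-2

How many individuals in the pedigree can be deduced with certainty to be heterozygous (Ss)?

3

Obligate heterozygotes: III-1 is affected so carries S and received s from II-3 (ss), so III-1 is Ss; IV-1 is affected so carries S and received s from III-2 (ss), so IV-1 is Ss; IV-2 is affected so carries S and received s from III-2 (ss), so IV-2 is Ss.
Every other individual is either homozygous by phenotype or has at least one consistent homozygous assignment, so the count is 3.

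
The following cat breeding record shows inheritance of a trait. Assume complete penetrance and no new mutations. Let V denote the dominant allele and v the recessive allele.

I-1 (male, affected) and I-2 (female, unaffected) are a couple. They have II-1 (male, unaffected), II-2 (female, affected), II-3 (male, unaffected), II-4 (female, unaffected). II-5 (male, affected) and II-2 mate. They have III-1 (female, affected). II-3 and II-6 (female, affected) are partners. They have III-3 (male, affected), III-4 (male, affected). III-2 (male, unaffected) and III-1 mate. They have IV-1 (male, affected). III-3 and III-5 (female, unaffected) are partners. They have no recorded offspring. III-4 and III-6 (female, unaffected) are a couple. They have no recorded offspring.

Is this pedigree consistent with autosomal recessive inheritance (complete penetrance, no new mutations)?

Yes

A consistent assignment under autosomal recessive exists: I-1 vv, I-2 Vv, II-1 Vv, II-2 vv, II-3 Vv, II-4 Vv, II-5 vv, II-6 vv, III-1 vv, III-2 Vv, III-3 vv, III-4 vv, III-5 VV, III-6 VV, IV-1 vv.
In this assignment every recorded phenotype matches its genotype and every non-founder's genotype is obtainable from its parents' genotypes, so the pedigree is consistent.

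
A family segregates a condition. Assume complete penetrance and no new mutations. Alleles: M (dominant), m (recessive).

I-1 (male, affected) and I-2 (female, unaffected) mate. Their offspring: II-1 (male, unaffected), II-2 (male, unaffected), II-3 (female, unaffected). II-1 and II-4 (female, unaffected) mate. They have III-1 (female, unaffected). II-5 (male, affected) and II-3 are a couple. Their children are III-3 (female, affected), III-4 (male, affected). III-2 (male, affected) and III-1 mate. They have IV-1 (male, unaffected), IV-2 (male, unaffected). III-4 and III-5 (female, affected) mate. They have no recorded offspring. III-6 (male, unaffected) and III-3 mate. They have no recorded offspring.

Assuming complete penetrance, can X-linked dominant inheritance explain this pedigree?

Under X-linked dominant, II-3 (unaffected, female) cannot arise from I-1 (affected) × I-2 (unaffected).

No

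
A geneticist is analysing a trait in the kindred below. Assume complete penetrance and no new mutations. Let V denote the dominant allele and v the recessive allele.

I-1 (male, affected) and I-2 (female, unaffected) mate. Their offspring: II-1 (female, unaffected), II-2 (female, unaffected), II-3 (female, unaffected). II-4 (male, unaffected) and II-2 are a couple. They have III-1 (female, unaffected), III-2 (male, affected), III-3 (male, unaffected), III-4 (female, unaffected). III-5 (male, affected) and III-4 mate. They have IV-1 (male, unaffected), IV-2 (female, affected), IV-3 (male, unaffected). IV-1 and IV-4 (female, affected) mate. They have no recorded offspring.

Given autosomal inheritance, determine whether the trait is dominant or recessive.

II-4 and II-2 are both unaffected yet have an affected child III-2. Under dominance, an affected child requires at least one affected parent, so the trait cannot be dominant.

recessive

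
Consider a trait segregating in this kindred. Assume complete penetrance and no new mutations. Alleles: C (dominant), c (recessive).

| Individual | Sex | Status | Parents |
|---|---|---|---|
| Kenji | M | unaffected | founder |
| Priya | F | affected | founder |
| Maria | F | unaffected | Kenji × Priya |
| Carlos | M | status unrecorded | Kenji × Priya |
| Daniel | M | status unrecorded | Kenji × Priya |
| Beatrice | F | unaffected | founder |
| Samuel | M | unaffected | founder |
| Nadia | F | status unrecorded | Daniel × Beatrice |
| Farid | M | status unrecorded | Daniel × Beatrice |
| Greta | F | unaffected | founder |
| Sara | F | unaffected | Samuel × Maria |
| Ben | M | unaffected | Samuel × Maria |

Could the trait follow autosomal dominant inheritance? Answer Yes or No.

A consistent assignment under autosomal dominant exists: Kenji cc, Priya Cc, Maria cc, Carlos Cc, Daniel Cc, Beatrice cc, Samuel cc, Nadia Cc, Farid Cc, Greta cc, Sara cc, Ben cc.
In this assignment every recorded phenotype matches its genotype and every non-founder's genotype is obtainable from its parents' genotypes, so the pedigree is consistent.

Yes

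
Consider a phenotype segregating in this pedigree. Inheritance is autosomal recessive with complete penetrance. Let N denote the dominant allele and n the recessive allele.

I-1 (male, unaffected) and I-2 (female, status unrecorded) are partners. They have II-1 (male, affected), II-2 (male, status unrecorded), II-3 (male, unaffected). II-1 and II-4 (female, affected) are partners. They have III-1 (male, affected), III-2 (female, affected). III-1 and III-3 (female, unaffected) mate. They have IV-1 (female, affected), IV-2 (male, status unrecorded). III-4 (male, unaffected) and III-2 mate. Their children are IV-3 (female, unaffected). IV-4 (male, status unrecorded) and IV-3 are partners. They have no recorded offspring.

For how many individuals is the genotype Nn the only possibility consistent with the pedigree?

Obligate heterozygotes: I-1 is unaffected so carries N and passed n to II-1 (nn), so I-1 is Nn; III-3 is unaffected so carries N and passed n to IV-1 (nn), so III-3 is Nn; IV-3 is unaffected so carries N and received n from III-2 (nn), so IV-3 is Nn.
Every other individual is either homozygous by phenotype or has at least one consistent homozygous assignment, so the count is 3.

3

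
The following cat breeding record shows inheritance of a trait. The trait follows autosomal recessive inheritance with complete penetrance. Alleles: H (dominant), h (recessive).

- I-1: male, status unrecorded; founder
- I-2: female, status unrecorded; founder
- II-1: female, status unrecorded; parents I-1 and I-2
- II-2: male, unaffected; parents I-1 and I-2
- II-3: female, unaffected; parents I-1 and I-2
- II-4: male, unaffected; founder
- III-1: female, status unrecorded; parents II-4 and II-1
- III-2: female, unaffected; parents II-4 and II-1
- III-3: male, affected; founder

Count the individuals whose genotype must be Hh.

0

No individual's genotype is forced to Hh by the pedigree, so the count is 0.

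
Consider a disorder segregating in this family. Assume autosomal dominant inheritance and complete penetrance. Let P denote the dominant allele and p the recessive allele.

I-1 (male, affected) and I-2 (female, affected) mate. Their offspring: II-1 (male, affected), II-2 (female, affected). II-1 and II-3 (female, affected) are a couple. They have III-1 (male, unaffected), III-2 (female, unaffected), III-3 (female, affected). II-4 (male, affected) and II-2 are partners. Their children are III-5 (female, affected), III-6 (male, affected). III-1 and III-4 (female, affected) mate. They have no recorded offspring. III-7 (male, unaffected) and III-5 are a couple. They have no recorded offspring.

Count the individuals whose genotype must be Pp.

2

Obligate heterozygotes: II-1 is affected so carries P and passed p to III-1 (pp), so II-1 is Pp; II-3 is affected so carries P and passed p to III-1 (pp), so II-3 is Pp.
Every other individual is either homozygous by phenotype or has at least one consistent homozygous assignment, so the count is 2.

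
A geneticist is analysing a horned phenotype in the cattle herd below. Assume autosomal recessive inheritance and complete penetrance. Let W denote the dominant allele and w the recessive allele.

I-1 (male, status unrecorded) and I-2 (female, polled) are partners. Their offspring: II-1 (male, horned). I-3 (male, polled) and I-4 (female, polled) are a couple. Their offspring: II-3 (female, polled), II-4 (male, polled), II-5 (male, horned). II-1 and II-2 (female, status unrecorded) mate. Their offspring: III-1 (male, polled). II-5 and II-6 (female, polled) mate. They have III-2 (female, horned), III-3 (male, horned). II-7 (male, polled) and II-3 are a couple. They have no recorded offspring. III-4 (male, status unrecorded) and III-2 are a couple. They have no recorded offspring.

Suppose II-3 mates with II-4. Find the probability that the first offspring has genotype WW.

I-3 is polled so carries W and passed w to II-5 (ww), so I-3 is Ww.
I-4 is polled so carries W and passed w to II-5 (ww), so I-4 is Ww.
II-3 is a polled offspring of I-3 (Ww) × I-4 (Ww), whose cross gives 1/4 WW : 1/2 Ww : 1/4 ww; conditioning on being polled, II-3 is WW with probability 1/3, Ww with probability 2/3.
II-4 is a polled offspring of I-3 (Ww) × I-4 (Ww), whose cross gives 1/4 WW : 1/2 Ww : 1/4 ww; conditioning on being polled, II-4 is WW with probability 1/3, Ww with probability 2/3.
Summing over parental genotype combinations, P(offspring has genotype WW) = 1/9·1 + 2/9·1/2 + 2/9·1/2 + 4/9·1/4 = 4/9.

4/9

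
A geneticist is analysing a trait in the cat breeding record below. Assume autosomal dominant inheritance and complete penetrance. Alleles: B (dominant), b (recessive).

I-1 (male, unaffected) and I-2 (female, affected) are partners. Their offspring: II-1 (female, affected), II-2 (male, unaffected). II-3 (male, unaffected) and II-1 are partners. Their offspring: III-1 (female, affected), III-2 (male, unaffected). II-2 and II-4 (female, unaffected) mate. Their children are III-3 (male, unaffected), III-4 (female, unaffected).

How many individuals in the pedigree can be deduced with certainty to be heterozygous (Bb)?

Obligate heterozygotes: I-2 is affected so carries B and passed b to II-2 (bb), so I-2 is Bb; II-1 is affected so carries B and received b from I-1 (bb), so II-1 is Bb; III-1 is affected so carries B and received b from II-3 (bb), so III-1 is Bb.
Every other individual is either homozygous by phenotype or has at least one consistent homozygous assignment, so the count is 3.

3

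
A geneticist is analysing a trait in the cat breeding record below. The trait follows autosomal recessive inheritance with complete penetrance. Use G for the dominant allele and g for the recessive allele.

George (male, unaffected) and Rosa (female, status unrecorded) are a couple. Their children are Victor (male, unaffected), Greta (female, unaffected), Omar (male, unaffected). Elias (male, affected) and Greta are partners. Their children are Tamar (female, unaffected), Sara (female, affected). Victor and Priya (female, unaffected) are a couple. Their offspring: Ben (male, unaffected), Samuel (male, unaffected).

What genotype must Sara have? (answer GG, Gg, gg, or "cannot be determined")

Sara is affected, so Sara is gg.

gg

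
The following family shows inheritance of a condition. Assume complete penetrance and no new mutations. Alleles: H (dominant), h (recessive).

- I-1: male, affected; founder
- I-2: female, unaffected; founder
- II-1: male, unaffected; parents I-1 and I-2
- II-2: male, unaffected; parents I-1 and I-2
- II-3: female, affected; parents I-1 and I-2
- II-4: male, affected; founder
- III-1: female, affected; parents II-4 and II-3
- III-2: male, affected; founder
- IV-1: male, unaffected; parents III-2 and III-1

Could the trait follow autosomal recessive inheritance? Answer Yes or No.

Under autosomal recessive, IV-1 (unaffected, male) cannot arise from III-2 (affected) × III-1 (affected).

No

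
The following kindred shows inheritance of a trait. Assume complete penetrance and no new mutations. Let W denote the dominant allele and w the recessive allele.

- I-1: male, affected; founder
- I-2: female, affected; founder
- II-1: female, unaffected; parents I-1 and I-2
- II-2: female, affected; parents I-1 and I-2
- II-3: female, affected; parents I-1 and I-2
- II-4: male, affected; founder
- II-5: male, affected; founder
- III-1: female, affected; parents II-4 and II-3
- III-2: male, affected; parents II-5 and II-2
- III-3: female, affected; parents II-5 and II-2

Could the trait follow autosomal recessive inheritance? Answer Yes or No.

No

Under autosomal recessive, II-1 (unaffected, female) cannot arise from I-1 (affected) × I-2 (affected).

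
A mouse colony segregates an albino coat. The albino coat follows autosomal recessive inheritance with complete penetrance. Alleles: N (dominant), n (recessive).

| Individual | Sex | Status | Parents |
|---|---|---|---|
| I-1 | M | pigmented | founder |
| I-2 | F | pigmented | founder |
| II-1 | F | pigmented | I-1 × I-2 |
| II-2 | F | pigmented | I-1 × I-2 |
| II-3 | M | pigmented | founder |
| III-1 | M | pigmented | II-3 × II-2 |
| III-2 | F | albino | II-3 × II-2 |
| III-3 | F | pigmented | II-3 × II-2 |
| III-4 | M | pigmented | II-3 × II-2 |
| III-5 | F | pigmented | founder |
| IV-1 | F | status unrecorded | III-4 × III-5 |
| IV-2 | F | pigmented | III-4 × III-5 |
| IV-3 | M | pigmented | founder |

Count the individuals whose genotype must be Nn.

Obligate heterozygotes: II-2 is pigmented so carries N and passed n to III-2 (nn), so II-2 is Nn; II-3 is pigmented so carries N and passed n to III-2 (nn), so II-3 is Nn.
Every other individual is either homozygous by phenotype or has at least one consistent homozygous assignment, so the count is 2.

2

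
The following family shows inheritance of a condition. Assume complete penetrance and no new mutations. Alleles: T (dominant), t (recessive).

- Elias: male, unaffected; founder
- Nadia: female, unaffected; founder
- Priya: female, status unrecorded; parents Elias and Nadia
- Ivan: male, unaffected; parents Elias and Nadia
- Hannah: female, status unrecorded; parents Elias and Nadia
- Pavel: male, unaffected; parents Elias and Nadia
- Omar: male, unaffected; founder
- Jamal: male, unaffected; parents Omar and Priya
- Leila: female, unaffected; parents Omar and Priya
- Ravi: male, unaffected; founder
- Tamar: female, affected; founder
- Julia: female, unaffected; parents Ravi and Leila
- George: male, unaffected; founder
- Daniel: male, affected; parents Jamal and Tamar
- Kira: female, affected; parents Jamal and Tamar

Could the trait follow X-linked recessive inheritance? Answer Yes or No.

Under X-linked recessive, Kira (affected, female) cannot arise from Jamal (unaffected) × Tamar (affected).

No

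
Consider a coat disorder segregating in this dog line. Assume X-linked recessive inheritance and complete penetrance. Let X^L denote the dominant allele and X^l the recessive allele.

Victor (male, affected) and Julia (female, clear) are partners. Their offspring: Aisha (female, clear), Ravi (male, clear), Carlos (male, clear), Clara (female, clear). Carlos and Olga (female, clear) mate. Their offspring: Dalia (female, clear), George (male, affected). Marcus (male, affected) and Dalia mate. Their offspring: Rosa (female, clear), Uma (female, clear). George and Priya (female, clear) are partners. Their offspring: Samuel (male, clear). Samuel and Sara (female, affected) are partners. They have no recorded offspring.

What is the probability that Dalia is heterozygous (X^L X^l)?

Carlos is clear, so Carlos is X^L Y.
Olga is clear so carries L and passed l to George (X^l Y), so Olga is X^L X^l.
Their cross gives offspring ratios 1/2 X^L X^L : 1/2 X^L X^l. Conditioning on Dalia being clear, P(X^L X^l) = 1/2 / 1 = 1/2 before taking Dalia's own offspring into account.
Marcus is affected, so Marcus is X^l Y.
Now use Dalia's offspring. Probability of each recorded status — clear daughter Rosa: 1/2 if Dalia is X^L X^l, 1 if X^L X^L; clear daughter Uma: 1/2 if Dalia is X^L X^l, 1 if X^L X^L.
Bayes: P(X^L X^l) = 1/2·1/4 / (1/2·1/4 + 1/2·1) = 1/5.

1/5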